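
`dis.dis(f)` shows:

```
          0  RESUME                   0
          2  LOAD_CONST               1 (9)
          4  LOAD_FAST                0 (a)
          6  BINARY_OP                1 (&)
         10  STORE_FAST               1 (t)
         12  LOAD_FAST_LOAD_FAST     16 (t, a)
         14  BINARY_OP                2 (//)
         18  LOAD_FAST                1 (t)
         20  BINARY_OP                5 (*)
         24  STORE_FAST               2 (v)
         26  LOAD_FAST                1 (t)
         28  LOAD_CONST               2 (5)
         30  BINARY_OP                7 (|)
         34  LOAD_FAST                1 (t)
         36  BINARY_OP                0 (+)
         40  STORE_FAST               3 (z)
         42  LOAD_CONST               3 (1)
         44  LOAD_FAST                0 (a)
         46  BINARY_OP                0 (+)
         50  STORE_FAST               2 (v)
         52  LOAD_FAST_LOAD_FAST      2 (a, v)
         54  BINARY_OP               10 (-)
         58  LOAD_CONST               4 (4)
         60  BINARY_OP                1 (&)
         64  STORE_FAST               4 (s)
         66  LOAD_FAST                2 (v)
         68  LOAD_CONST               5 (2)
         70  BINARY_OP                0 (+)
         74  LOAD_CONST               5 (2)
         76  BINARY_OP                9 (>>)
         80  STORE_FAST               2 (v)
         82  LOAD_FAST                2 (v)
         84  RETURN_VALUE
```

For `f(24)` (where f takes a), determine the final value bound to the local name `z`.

LOAD_CONST → push 9. Stack: [9]
LOAD_FAST a → push 24. Stack: [9, 24]
BINARY_OP & → 9 & 24 = 8. Stack: [8]
STORE_FAST t → t=8. Stack: []
LOAD_FAST_LOAD_FAST t,a → push 8,24. Stack: [8, 24]
BINARY_OP // → 8 // 24 = 0. Stack: [0]
LOAD_FAST t → push 8. Stack: [0, 8]
BINARY_OP * → 0 * 8 = 0. Stack: [0]
STORE_FAST v → v=0. Stack: []
LOAD_FAST t → push 8. Stack: [8]
LOAD_CONST → push 5. Stack: [8, 5]
BINARY_OP | → 8 | 5 = 13. Stack: [13]
LOAD_FAST t → push 8. Stack: [13, 8]
BINARY_OP + → 13 + 8 = 21. Stack: [21]
STORE_FAST z → z=21. Stack: []
LOAD_CONST → push 1. Stack: [1]
LOAD_FAST a → push 24. Stack: [1, 24]
BINARY_OP + → 1 + 24 = 25. Stack: [25]
STORE_FAST v → v=25. Stack: []
LOAD_FAST_LOAD_FAST a,v → push 24,25. Stack: [24, 25]
BINARY_OP - → 24 - 25 = -1. Stack: [-1]
LOAD_CONST → push 4. Stack: [-1, 4]
BINARY_OP & → -1 & 4 = 4. Stack: [4]
STORE_FAST s → s=4. Stack: []
LOAD_FAST v → push 25. Stack: [25]
LOAD_CONST → push 2. Stack: [25, 2]
BINARY_OP + → 25 + 2 = 27. Stack: [27]
LOAD_CONST → push 2. Stack: [27, 2]
BINARY_OP >> → 27 >> 2 = 6. Stack: [6]
STORE_FAST v → v=6. Stack: []
LOAD_FAST v → push 6. Stack: [6]
RETURN_VALUE → return 6.

21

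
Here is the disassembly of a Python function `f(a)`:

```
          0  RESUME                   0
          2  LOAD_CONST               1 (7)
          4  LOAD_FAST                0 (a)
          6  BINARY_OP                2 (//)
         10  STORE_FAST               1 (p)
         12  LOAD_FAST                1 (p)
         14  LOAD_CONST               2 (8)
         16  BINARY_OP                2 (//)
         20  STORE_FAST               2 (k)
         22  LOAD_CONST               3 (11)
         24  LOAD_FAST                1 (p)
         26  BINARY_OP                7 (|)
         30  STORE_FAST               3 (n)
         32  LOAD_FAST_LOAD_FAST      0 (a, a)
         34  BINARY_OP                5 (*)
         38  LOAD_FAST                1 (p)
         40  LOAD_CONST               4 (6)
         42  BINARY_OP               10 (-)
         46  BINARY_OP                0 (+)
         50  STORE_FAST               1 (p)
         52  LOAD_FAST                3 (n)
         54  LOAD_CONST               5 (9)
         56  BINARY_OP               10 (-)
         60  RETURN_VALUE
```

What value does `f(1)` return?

LOAD_CONST → push 7. Stack: [7]
LOAD_FAST a → push 1. Stack: [7, 1]
BINARY_OP // → 7 // 1 = 7. Stack: [7]
STORE_FAST p → p=7. Stack: []
LOAD_FAST p → push 7. Stack: [7]
LOAD_CONST → push 8. Stack: [7, 8]
BINARY_OP // → 7 // 8 = 0. Stack: [0]
STORE_FAST k → k=0. Stack: []
LOAD_CONST → push 11. Stack: [11]
LOAD_FAST p → push 7. Stack: [11, 7]
BINARY_OP | → 11 | 7 = 15. Stack: [15]
STORE_FAST n → n=15. Stack: []
LOAD_FAST_LOAD_FAST a,a → push 1,1. Stack: [1, 1]
BINARY_OP * → 1 * 1 = 1. Stack: [1]
LOAD_FAST p → push 7. Stack: [1, 7]
LOAD_CONST → push 6. Stack: [1, 7, 6]
BINARY_OP - → 7 - 6 = 1. Stack: [1, 1]
BINARY_OP + → 1 + 1 = 2. Stack: [2]
STORE_FAST p → p=2. Stack: []
LOAD_FAST n → push 15. Stack: [15]
LOAD_CONST → push 9. Stack: [15, 9]
BINARY_OP - → 15 - 9 = 6. Stack: [6]
RETURN_VALUE → return 6.

6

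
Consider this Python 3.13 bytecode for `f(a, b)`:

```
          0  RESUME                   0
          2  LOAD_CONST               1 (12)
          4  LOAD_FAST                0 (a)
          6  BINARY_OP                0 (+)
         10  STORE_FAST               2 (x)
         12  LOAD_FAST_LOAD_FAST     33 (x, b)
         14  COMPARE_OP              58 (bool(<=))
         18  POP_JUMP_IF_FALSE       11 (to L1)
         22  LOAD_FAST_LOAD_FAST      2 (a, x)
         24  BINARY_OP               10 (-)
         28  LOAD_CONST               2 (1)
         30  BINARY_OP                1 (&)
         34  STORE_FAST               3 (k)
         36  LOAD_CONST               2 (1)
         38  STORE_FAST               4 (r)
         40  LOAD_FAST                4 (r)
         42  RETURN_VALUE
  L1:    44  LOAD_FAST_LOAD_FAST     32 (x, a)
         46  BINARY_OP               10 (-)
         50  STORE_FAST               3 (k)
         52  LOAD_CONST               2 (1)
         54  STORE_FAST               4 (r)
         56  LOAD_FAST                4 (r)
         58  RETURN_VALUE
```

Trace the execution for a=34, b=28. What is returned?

LOAD_CONST → push 12. Stack: [12]
LOAD_FAST a → push 34. Stack: [12, 34]
BINARY_OP + → 12 + 34 = 46. Stack: [46]
STORE_FAST x → x=46. Stack: []
LOAD_FAST_LOAD_FAST x,b → push 46,28. Stack: [46, 28]
COMPARE_OP bool(<=) → 46 vs 28 = False. Stack: [False]
POP_JUMP_IF_FALSE → pop False; jump. Stack: []
LOAD_FAST_LOAD_FAST x,a → push 46,34. Stack: [46, 34]
BINARY_OP - → 46 - 34 = 12. Stack: [12]
STORE_FAST k → k=12. Stack: []
LOAD_CONST → push 1. Stack: [1]
STORE_FAST r → r=1. Stack: []
LOAD_FAST r → push 1. Stack: [1]
RETURN_VALUE → return 1.

1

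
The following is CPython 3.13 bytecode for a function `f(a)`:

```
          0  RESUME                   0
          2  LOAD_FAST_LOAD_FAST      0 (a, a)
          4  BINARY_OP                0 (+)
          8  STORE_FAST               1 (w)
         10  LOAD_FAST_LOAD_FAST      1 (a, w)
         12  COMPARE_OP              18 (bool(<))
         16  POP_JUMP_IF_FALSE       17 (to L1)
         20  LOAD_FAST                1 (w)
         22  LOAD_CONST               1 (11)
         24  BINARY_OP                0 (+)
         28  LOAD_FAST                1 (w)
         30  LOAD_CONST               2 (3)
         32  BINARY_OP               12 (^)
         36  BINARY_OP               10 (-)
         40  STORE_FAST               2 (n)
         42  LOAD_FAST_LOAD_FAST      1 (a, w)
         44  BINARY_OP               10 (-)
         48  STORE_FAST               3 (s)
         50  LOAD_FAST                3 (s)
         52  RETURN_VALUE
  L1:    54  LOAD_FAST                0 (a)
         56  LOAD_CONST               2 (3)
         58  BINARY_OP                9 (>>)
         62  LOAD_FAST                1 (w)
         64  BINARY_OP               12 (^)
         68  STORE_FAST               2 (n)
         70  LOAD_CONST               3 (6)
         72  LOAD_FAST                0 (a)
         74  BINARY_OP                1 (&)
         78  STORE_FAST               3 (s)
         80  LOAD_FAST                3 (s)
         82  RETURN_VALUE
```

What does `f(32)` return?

LOAD_FAST_LOAD_FAST a,a → push 32,32. Stack: [32, 32]
BINARY_OP + → 32 + 32 = 64. Stack: [64]
STORE_FAST w → w=64. Stack: []
LOAD_FAST_LOAD_FAST a,w → push 32,64. Stack: [32, 64]
COMPARE_OP bool(<) → 32 vs 64 = True. Stack: [True]
POP_JUMP_IF_FALSE → pop True; no jump. Stack: []
LOAD_FAST w → push 64. Stack: [64]
LOAD_CONST → push 11. Stack: [64, 11]
BINARY_OP + → 64 + 11 = 75. Stack: [75]
LOAD_FAST w → push 64. Stack: [75, 64]
LOAD_CONST → push 3. Stack: [75, 64, 3]
BINARY_OP ^ → 64 ^ 3 = 67. Stack: [75, 67]
BINARY_OP - → 75 - 67 = 8. Stack: [8]
STORE_FAST n → n=8. Stack: []
LOAD_FAST_LOAD_FAST a,w → push 32,64. Stack: [32, 64]
BINARY_OP - → 32 - 64 = -32. Stack: [-32]
STORE_FAST s → s=-32. Stack: []
LOAD_FAST s → push -32. Stack: [-32]
RETURN_VALUE → return -32.

-32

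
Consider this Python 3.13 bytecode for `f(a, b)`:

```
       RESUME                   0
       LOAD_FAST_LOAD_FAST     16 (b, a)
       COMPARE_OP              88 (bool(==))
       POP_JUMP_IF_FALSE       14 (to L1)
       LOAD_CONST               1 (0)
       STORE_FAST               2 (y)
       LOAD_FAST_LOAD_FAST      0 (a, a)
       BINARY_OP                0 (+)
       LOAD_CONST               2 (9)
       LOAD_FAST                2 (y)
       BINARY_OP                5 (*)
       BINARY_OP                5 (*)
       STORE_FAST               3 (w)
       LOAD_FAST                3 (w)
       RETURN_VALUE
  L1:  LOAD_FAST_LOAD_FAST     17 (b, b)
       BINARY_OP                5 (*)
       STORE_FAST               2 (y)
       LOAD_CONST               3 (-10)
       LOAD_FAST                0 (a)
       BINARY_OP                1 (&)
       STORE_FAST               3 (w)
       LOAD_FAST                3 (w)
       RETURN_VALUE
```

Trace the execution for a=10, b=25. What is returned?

LOAD_FAST_LOAD_FAST b,a → push 25,10. Stack: [25, 10]
COMPARE_OP bool(==) → 25 vs 10 = False. Stack: [False]
POP_JUMP_IF_FALSE → pop False; jump. Stack: []
LOAD_FAST_LOAD_FAST b,b → push 25,25. Stack: [25, 25]
BINARY_OP * → 25 * 25 = 625. Stack: [625]
STORE_FAST y → y=625. Stack: []
LOAD_CONST → push -10. Stack: [-10]
LOAD_FAST a → push 10. Stack: [-10, 10]
BINARY_OP & → -10 & 10 = 2. Stack: [2]
STORE_FAST w → w=2. Stack: []
LOAD_FAST w → push 2. Stack: [2]
RETURN_VALUE → return 2.

2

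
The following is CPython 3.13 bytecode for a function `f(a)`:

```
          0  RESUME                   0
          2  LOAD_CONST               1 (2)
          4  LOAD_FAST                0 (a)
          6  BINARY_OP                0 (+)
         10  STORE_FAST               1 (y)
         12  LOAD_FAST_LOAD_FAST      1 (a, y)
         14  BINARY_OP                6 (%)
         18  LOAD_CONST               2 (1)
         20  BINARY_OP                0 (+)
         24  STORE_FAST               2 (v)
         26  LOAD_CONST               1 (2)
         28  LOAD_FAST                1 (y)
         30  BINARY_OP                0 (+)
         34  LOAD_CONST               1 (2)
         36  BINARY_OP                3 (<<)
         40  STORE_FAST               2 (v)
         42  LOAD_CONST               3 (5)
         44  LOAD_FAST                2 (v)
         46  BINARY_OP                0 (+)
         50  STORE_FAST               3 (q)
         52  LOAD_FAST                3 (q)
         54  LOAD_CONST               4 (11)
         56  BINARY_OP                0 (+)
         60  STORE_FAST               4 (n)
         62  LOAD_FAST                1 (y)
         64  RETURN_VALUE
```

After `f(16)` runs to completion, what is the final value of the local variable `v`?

80

LOAD_CONST → push 2. Stack: [2]
LOAD_FAST a → push 16. Stack: [2, 16]
BINARY_OP + → 2 + 16 = 18. Stack: [18]
STORE_FAST y → y=18. Stack: []
LOAD_FAST_LOAD_FAST a,y → push 16,18. Stack: [16, 18]
BINARY_OP % → 16 % 18 = 16. Stack: [16]
LOAD_CONST → push 1. Stack: [16, 1]
BINARY_OP + → 16 + 1 = 17. Stack: [17]
STORE_FAST v → v=17. Stack: []
LOAD_CONST → push 2. Stack: [2]
LOAD_FAST y → push 18. Stack: [2, 18]
BINARY_OP + → 2 + 18 = 20. Stack: [20]
LOAD_CONST → push 2. Stack: [20, 2]
BINARY_OP << → 20 << 2 = 80. Stack: [80]
STORE_FAST v → v=80. Stack: []
LOAD_CONST → push 5. Stack: [5]
LOAD_FAST v → push 80. Stack: [5, 80]
BINARY_OP + → 5 + 80 = 85. Stack: [85]
STORE_FAST q → q=85. Stack: []
LOAD_FAST q → push 85. Stack: [85]
LOAD_CONST → push 11. Stack: [85, 11]
BINARY_OP + → 85 + 11 = 96. Stack: [96]
STORE_FAST n → n=96. Stack: []
LOAD_FAST y → push 18. Stack: [18]
RETURN_VALUE → return 18.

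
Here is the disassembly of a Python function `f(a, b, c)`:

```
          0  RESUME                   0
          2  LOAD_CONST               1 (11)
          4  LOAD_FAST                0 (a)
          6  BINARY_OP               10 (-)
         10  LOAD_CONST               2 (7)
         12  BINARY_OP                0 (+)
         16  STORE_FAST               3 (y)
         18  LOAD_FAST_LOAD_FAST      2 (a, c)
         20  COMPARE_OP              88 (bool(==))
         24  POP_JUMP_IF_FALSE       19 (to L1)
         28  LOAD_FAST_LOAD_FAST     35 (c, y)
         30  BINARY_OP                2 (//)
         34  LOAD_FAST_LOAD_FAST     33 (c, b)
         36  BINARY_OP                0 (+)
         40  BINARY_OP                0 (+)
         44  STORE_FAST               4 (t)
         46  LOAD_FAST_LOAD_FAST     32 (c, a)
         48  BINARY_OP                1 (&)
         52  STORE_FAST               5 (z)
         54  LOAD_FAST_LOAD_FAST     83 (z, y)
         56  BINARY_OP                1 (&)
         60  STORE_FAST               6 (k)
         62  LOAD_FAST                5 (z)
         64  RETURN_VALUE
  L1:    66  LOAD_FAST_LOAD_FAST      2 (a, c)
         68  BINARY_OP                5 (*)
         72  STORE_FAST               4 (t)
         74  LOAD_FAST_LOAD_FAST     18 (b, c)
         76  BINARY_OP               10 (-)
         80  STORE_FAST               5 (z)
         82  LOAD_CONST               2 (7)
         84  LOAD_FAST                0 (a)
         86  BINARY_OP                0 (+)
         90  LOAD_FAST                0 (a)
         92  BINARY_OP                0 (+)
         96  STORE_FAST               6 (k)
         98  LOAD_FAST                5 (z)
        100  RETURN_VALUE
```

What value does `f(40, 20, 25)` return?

-5

LOAD_CONST → push 11. Stack: [11]
LOAD_FAST a → push 40. Stack: [11, 40]
BINARY_OP - → 11 - 40 = -29. Stack: [-29]
LOAD_CONST → push 7. Stack: [-29, 7]
BINARY_OP + → -29 + 7 = -22. Stack: [-22]
STORE_FAST y → y=-22. Stack: []
LOAD_FAST_LOAD_FAST a,c → push 40,25. Stack: [40, 25]
COMPARE_OP bool(==) → 40 vs 25 = False. Stack: [False]
POP_JUMP_IF_FALSE → pop False; jump. Stack: []
LOAD_FAST_LOAD_FAST a,c → push 40,25. Stack: [40, 25]
BINARY_OP * → 40 * 25 = 1000. Stack: [1000]
STORE_FAST t → t=1000. Stack: []
LOAD_FAST_LOAD_FAST b,c → push 20,25. Stack: [20, 25]
BINARY_OP - → 20 - 25 = -5. Stack: [-5]
STORE_FAST z → z=-5. Stack: []
LOAD_CONST → push 7. Stack: [7]
LOAD_FAST a → push 40. Stack: [7, 40]
BINARY_OP + → 7 + 40 = 47. Stack: [47]
LOAD_FAST a → push 40. Stack: [47, 40]
BINARY_OP + → 47 + 40 = 87. Stack: [87]
STORE_FAST k → k=87. Stack: []
LOAD_FAST z → push -5. Stack: [-5]
RETURN_VALUE → return -5.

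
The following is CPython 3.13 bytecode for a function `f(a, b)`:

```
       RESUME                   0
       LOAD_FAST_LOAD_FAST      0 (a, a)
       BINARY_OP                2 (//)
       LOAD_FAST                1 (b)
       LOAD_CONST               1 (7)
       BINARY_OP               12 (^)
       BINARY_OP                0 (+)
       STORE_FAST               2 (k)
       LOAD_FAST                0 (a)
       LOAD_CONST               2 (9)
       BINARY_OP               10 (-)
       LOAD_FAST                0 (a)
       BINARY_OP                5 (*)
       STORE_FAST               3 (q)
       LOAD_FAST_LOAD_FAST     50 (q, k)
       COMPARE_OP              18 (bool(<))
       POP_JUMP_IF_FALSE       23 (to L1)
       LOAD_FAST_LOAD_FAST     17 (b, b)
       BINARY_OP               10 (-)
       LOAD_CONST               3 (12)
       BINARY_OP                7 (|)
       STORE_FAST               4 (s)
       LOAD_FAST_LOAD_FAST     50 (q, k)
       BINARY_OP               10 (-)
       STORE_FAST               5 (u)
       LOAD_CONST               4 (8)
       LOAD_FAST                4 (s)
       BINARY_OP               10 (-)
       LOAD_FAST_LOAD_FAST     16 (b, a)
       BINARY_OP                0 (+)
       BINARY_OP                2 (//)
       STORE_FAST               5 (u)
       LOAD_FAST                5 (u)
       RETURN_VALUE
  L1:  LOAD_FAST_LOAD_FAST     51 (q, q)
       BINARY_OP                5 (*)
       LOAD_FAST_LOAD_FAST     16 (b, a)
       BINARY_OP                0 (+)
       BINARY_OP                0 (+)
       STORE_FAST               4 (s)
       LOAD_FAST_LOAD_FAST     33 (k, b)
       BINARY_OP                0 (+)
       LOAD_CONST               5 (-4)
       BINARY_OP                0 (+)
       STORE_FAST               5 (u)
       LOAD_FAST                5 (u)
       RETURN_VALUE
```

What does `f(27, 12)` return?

20

LOAD_FAST_LOAD_FAST a,a → push 27,27. Stack: [27, 27]
BINARY_OP // → 27 // 27 = 1. Stack: [1]
LOAD_FAST b → push 12. Stack: [1, 12]
LOAD_CONST → push 7. Stack: [1, 12, 7]
BINARY_OP ^ → 12 ^ 7 = 11. Stack: [1, 11]
BINARY_OP + → 1 + 11 = 12. Stack: [12]
STORE_FAST k → k=12. Stack: []
LOAD_FAST a → push 27. Stack: [27]
LOAD_CONST → push 9. Stack: [27, 9]
BINARY_OP - → 27 - 9 = 18. Stack: [18]
LOAD_FAST a → push 27. Stack: [18, 27]
BINARY_OP * → 18 * 27 = 486. Stack: [486]
STORE_FAST q → q=486. Stack: []
LOAD_FAST_LOAD_FAST q,k → push 486,12. Stack: [486, 12]
COMPARE_OP bool(<) → 486 vs 12 = False. Stack: [False]
POP_JUMP_IF_FALSE → pop False; jump. Stack: []
LOAD_FAST_LOAD_FAST q,q → push 486,486. Stack: [486, 486]
BINARY_OP * → 486 * 486 = 236196. Stack: [236196]
LOAD_FAST_LOAD_FAST b,a → push 12,27. Stack: [236196, 12, 27]
BINARY_OP + → 12 + 27 = 39. Stack: [236196, 39]
BINARY_OP + → 236196 + 39 = 236235. Stack: [236235]
STORE_FAST s → s=236235. Stack: []
LOAD_FAST_LOAD_FAST k,b → push 12,12. Stack: [12, 12]
BINARY_OP + → 12 + 12 = 24. Stack: [24]
LOAD_CONST → push -4. Stack: [24, -4]
BINARY_OP + → 24 + -4 = 20. Stack: [20]
STORE_FAST u → u=20. Stack: []
LOAD_FAST u → push 20. Stack: [20]
RETURN_VALUE → return 20.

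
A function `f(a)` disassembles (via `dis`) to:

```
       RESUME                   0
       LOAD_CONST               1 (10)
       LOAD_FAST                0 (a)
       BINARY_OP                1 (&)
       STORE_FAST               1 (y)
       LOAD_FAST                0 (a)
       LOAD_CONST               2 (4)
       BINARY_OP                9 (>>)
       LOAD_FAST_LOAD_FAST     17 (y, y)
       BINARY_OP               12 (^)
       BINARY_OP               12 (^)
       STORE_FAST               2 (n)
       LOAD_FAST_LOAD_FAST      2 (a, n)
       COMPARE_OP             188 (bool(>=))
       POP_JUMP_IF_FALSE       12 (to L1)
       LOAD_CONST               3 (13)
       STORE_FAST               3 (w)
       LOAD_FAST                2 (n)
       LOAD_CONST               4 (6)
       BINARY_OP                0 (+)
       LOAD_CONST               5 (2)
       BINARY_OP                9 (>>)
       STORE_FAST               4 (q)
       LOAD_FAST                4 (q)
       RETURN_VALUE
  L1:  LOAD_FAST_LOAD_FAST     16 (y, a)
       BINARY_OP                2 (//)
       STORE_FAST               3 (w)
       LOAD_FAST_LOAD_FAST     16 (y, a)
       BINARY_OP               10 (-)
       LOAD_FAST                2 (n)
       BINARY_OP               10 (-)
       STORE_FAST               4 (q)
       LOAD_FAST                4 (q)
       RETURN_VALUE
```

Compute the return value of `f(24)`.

LOAD_CONST → push 10. Stack: [10]
LOAD_FAST a → push 24. Stack: [10, 24]
BINARY_OP & → 10 & 24 = 8. Stack: [8]
STORE_FAST y → y=8. Stack: []
LOAD_FAST a → push 24. Stack: [24]
LOAD_CONST → push 4. Stack: [24, 4]
BINARY_OP >> → 24 >> 4 = 1. Stack: [1]
LOAD_FAST_LOAD_FAST y,y → push 8,8. Stack: [1, 8, 8]
BINARY_OP ^ → 8 ^ 8 = 0. Stack: [1, 0]
BINARY_OP ^ → 1 ^ 0 = 1. Stack: [1]
STORE_FAST n → n=1. Stack: []
LOAD_FAST_LOAD_FAST a,n → push 24,1. Stack: [24, 1]
COMPARE_OP bool(>=) → 24 vs 1 = True. Stack: [True]
POP_JUMP_IF_FALSE → pop True; no jump. Stack: []
LOAD_CONST → push 13. Stack: [13]
STORE_FAST w → w=13. Stack: []
LOAD_FAST n → push 1. Stack: [1]
LOAD_CONST → push 6. Stack: [1, 6]
BINARY_OP + → 1 + 6 = 7. Stack: [7]
LOAD_CONST → push 2. Stack: [7, 2]
BINARY_OP >> → 7 >> 2 = 1. Stack: [1]
STORE_FAST q → q=1. Stack: []
LOAD_FAST q → push 1. Stack: [1]
RETURN_VALUE → return 1.

1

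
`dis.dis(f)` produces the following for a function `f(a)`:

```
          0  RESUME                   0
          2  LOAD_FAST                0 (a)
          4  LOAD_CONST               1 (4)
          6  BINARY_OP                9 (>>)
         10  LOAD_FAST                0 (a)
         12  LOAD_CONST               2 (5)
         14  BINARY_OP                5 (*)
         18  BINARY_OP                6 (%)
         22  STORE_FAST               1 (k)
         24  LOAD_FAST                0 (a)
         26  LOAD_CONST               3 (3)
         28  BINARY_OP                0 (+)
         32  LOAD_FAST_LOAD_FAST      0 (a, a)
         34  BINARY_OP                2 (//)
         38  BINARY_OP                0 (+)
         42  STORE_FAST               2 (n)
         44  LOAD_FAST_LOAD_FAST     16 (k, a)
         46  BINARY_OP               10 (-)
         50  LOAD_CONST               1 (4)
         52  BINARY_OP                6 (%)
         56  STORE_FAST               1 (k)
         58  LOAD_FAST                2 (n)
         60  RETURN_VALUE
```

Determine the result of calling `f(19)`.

23

LOAD_FAST a → push 19. Stack: [19]
LOAD_CONST → push 4. Stack: [19, 4]
BINARY_OP >> → 19 >> 4 = 1. Stack: [1]
LOAD_FAST a → push 19. Stack: [1, 19]
LOAD_CONST → push 5. Stack: [1, 19, 5]
BINARY_OP * → 19 * 5 = 95. Stack: [1, 95]
BINARY_OP % → 1 % 95 = 1. Stack: [1]
STORE_FAST k → k=1. Stack: []
LOAD_FAST a → push 19. Stack: [19]
LOAD_CONST → push 3. Stack: [19, 3]
BINARY_OP + → 19 + 3 = 22. Stack: [22]
LOAD_FAST_LOAD_FAST a,a → push 19,19. Stack: [22, 19, 19]
BINARY_OP // → 19 // 19 = 1. Stack: [22, 1]
BINARY_OP + → 22 + 1 = 23. Stack: [23]
STORE_FAST n → n=23. Stack: []
LOAD_FAST_LOAD_FAST k,a → push 1,19. Stack: [1, 19]
BINARY_OP - → 1 - 19 = -18. Stack: [-18]
LOAD_CONST → push 4. Stack: [-18, 4]
BINARY_OP % → -18 % 4 = 2. Stack: [2]
STORE_FAST k → k=2. Stack: []
LOAD_FAST n → push 23. Stack: [23]
RETURN_VALUE → return 23.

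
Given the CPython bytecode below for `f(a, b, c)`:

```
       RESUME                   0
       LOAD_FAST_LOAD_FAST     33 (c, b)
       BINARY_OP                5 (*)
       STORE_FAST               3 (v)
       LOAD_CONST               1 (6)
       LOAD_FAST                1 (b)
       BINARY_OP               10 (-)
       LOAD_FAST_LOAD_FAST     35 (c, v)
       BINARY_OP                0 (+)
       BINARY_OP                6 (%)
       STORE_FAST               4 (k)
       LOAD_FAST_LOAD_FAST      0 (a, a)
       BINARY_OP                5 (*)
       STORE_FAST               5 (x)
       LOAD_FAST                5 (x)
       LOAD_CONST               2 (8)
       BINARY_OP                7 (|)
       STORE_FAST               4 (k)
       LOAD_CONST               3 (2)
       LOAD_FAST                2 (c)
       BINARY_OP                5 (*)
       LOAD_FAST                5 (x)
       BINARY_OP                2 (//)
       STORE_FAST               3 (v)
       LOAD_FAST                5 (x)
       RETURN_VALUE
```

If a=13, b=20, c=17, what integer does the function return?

LOAD_FAST_LOAD_FAST c,b → push 17,20. Stack: [17, 20]
BINARY_OP * → 17 * 20 = 340. Stack: [340]
STORE_FAST v → v=340. Stack: []
LOAD_CONST → push 6. Stack: [6]
LOAD_FAST b → push 20. Stack: [6, 20]
BINARY_OP - → 6 - 20 = -14. Stack: [-14]
LOAD_FAST_LOAD_FAST c,v → push 17,340. Stack: [-14, 17, 340]
BINARY_OP + → 17 + 340 = 357. Stack: [-14, 357]
BINARY_OP % → -14 % 357 = 343. Stack: [343]
STORE_FAST k → k=343. Stack: []
LOAD_FAST_LOAD_FAST a,a → push 13,13. Stack: [13, 13]
BINARY_OP * → 13 * 13 = 169. Stack: [169]
STORE_FAST x → x=169. Stack: []
LOAD_FAST x → push 169. Stack: [169]
LOAD_CONST → push 8. Stack: [169, 8]
BINARY_OP | → 169 | 8 = 169. Stack: [169]
STORE_FAST k → k=169. Stack: []
LOAD_CONST → push 2. Stack: [2]
LOAD_FAST c → push 17. Stack: [2, 17]
BINARY_OP * → 2 * 17 = 34. Stack: [34]
LOAD_FAST x → push 169. Stack: [34, 169]
BINARY_OP // → 34 // 169 = 0. Stack: [0]
STORE_FAST v → v=0. Stack: []
LOAD_FAST x → push 169. Stack: [169]
RETURN_VALUE → return 169.

169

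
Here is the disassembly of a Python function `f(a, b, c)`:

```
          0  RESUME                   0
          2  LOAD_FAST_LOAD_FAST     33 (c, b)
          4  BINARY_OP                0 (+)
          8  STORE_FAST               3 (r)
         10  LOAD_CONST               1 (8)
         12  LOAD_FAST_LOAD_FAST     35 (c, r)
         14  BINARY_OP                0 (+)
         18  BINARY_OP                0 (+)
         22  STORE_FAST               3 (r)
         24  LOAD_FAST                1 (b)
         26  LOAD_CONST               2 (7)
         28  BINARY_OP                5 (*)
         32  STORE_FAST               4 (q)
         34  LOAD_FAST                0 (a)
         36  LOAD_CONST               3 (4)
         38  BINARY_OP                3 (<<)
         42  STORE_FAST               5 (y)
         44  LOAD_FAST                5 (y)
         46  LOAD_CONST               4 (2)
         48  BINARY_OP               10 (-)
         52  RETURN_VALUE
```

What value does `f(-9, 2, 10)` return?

LOAD_FAST_LOAD_FAST c,b → push 10,2. Stack: [10, 2]
BINARY_OP + → 10 + 2 = 12. Stack: [12]
STORE_FAST r → r=12. Stack: []
LOAD_CONST → push 8. Stack: [8]
LOAD_FAST_LOAD_FAST c,r → push 10,12. Stack: [8, 10, 12]
BINARY_OP + → 10 + 12 = 22. Stack: [8, 22]
BINARY_OP + → 8 + 22 = 30. Stack: [30]
STORE_FAST r → r=30. Stack: []
LOAD_FAST b → push 2. Stack: [2]
LOAD_CONST → push 7. Stack: [2, 7]
BINARY_OP * → 2 * 7 = 14. Stack: [14]
STORE_FAST q → q=14. Stack: []
LOAD_FAST a → push -9. Stack: [-9]
LOAD_CONST → push 4. Stack: [-9, 4]
BINARY_OP << → -9 << 4 = -144. Stack: [-144]
STORE_FAST y → y=-144. Stack: []
LOAD_FAST y → push -144. Stack: [-144]
LOAD_CONST → push 2. Stack: [-144, 2]
BINARY_OP - → -144 - 2 = -146. Stack: [-146]
RETURN_VALUE → return -146.

-146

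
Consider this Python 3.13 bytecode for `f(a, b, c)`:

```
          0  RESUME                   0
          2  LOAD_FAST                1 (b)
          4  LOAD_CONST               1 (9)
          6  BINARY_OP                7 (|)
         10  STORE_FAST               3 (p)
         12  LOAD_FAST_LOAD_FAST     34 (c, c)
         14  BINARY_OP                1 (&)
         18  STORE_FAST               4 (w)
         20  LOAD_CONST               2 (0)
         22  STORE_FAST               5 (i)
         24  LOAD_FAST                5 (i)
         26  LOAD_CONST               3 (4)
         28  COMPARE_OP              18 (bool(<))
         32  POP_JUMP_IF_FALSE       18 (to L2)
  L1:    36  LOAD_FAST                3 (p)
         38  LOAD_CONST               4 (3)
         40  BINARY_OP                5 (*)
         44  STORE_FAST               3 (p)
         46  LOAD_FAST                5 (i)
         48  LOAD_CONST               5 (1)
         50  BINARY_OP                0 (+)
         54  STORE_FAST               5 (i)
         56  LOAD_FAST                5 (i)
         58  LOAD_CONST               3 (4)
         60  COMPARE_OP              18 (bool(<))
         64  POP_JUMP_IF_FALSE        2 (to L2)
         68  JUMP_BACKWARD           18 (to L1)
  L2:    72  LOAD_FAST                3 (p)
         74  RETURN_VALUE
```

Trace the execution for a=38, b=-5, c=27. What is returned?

LOAD_FAST b → push -5. Stack: [-5]
LOAD_CONST → push 9. Stack: [-5, 9]
BINARY_OP | → -5 | 9 = -5. Stack: [-5]
STORE_FAST p → p=-5. Stack: []
LOAD_FAST_LOAD_FAST c,c → push 27,27. Stack: [27, 27]
BINARY_OP & → 27 & 27 = 27. Stack: [27]
STORE_FAST w → w=27. Stack: []
LOAD_CONST → push 0. Stack: [0]
STORE_FAST i → i=0. Stack: []
LOAD_FAST i → push 0. Stack: [0]
LOAD_CONST → push 4. Stack: [0, 4]
COMPARE_OP bool(<) → 0 vs 4 = True. Stack: [True]
POP_JUMP_IF_FALSE → pop True; no jump. Stack: []
LOAD_FAST p → push -5. Stack: [-5]
LOAD_CONST → push 3. Stack: [-5, 3]
BINARY_OP * → -5 * 3 = -15. Stack: [-15]
STORE_FAST p → p=-15. Stack: []
LOAD_FAST i → push 0. Stack: [0]
LOAD_CONST → push 1. Stack: [0, 1]
BINARY_OP + → 0 + 1 = 1. Stack: [1]
STORE_FAST i → i=1. Stack: []
LOAD_FAST i → push 1. Stack: [1]
LOAD_CONST → push 4. Stack: [1, 4]
COMPARE_OP bool(<) → 1 vs 4 = True. Stack: [True]
POP_JUMP_IF_FALSE → pop True; no jump. Stack: []
LOAD_FAST p → push -15. Stack: [-15]
LOAD_CONST → push 3. Stack: [-15, 3]
BINARY_OP * → -15 * 3 = -45. Stack: [-45]
STORE_FAST p → p=-45. Stack: []
LOAD_FAST i → push 1. Stack: [1]
LOAD_CONST → push 1. Stack: [1, 1]
BINARY_OP + → 1 + 1 = 2. Stack: [2]
STORE_FAST i → i=2. Stack: []
LOAD_FAST i → push 2. Stack: [2]
LOAD_CONST → push 4. Stack: [2, 4]
COMPARE_OP bool(<) → 2 vs 4 = True. Stack: [True]
POP_JUMP_IF_FALSE → pop True; no jump. Stack: []
LOAD_FAST p → push -45. Stack: [-45]
LOAD_CONST → push 3. Stack: [-45, 3]
BINARY_OP * → -45 * 3 = -135. Stack: [-135]
STORE_FAST p → p=-135. Stack: []
LOAD_FAST i → push 2. Stack: [2]
LOAD_CONST → push 1. Stack: [2, 1]
BINARY_OP + → 2 + 1 = 3. Stack: [3]
STORE_FAST i → i=3. Stack: []
LOAD_FAST i → push 3. Stack: [3]
LOAD_CONST → push 4. Stack: [3, 4]
COMPARE_OP bool(<) → 3 vs 4 = True. Stack: [True]
POP_JUMP_IF_FALSE → pop True; no jump. Stack: []
LOAD_FAST p → push -135. Stack: [-135]
LOAD_CONST → push 3. Stack: [-135, 3]
BINARY_OP * → -135 * 3 = -405. Stack: [-405]
STORE_FAST p → p=-405. Stack: []
LOAD_FAST i → push 3. Stack: [3]
LOAD_CONST → push 1. Stack: [3, 1]
BINARY_OP + → 3 + 1 = 4. Stack: [4]
STORE_FAST i → i=4. Stack: []
LOAD_FAST i → push 4. Stack: [4]
LOAD_CONST → push 4. Stack: [4, 4]
COMPARE_OP bool(<) → 4 vs 4 = False. Stack: [False]
POP_JUMP_IF_FALSE → pop False; jump. Stack: []
LOAD_FAST p → push -405. Stack: [-405]
RETURN_VALUE → return -405.

-405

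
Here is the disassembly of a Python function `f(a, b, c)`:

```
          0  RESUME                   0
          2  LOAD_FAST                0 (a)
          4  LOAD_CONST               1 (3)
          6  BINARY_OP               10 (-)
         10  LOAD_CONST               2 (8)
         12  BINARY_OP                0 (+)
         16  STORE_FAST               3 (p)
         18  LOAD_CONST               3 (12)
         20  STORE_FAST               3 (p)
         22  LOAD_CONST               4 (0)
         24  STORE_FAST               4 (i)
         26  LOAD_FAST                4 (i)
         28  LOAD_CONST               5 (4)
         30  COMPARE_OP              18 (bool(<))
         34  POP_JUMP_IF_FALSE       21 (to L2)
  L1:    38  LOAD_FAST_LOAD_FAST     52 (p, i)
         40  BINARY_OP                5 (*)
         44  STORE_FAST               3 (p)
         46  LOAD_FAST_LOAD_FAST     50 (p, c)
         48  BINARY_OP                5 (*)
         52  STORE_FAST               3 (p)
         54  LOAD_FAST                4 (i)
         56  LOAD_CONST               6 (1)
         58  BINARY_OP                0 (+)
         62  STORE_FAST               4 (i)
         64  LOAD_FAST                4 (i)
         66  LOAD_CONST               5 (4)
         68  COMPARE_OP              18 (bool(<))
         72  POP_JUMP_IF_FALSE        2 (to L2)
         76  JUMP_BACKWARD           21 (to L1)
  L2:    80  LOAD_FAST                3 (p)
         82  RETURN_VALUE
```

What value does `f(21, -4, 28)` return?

LOAD_FAST a → push 21
LOAD_CONST → push 3
BINARY_OP - → 21 - 3 = 18
LOAD_CONST → push 8
BINARY_OP + → 18 + 8 = 26
STORE_FAST p → p=26
LOAD_CONST → push 12
STORE_FAST p → p=12
LOAD_CONST → push 0
STORE_FAST i → i=0
LOAD_FAST i → push 0
LOAD_CONST → push 4
COMPARE_OP bool(<) → 0 vs 4 = True
POP_JUMP_IF_FALSE → pop True; no jump
LOAD_FAST_LOAD_FAST p,i → push 12,0
BINARY_OP * → 12 * 0 = 0
STORE_FAST p → p=0
LOAD_FAST_LOAD_FAST p,c → push 0,28
BINARY_OP * → 0 * 28 = 0
STORE_FAST p → p=0
LOAD_FAST i → push 0
LOAD_CONST → push 1
BINARY_OP + → 0 + 1 = 1
STORE_FAST i → i=1
LOAD_FAST i → push 1
LOAD_CONST → push 4
COMPARE_OP bool(<) → 1 vs 4 = True
POP_JUMP_IF_FALSE → pop True; no jump
LOAD_FAST_LOAD_FAST p,i → push 0,1
BINARY_OP * → 0 * 1 = 0
STORE_FAST p → p=0
LOAD_FAST_LOAD_FAST p,c → push 0,28
BINARY_OP * → 0 * 28 = 0
STORE_FAST p → p=0
LOAD_FAST i → push 1
LOAD_CONST → push 1
BINARY_OP + → 1 + 1 = 2
STORE_FAST i → i=2
LOAD_FAST i → push 2
LOAD_CONST → push 4
COMPARE_OP bool(<) → 2 vs 4 = True
POP_JUMP_IF_FALSE → pop True; no jump
LOAD_FAST_LOAD_FAST p,i → push 0,2
BINARY_OP * → 0 * 2 = 0
STORE_FAST p → p=0
LOAD_FAST_LOAD_FAST p,c → push 0,28
BINARY_OP * → 0 * 28 = 0
STORE_FAST p → p=0
LOAD_FAST i → push 2
LOAD_CONST → push 1
BINARY_OP + → 2 + 1 = 3
STORE_FAST i → i=3
LOAD_FAST i → push 3
LOAD_CONST → push 4
COMPARE_OP bool(<) → 3 vs 4 = True
POP_JUMP_IF_FALSE → pop True; no jump
LOAD_FAST_LOAD_FAST p,i → push 0,3
BINARY_OP * → 0 * 3 = 0
STORE_FAST p → p=0
LOAD_FAST_LOAD_FAST p,c → push 0,28
BINARY_OP * → 0 * 28 = 0
STORE_FAST p → p=0
LOAD_FAST i → push 3
LOAD_CONST → push 1
BINARY_OP + → 3 + 1 = 4
STORE_FAST i → i=4
LOAD_FAST i → push 4
LOAD_CONST → push 4
COMPARE_OP bool(<) → 4 vs 4 = False
POP_JUMP_IF_FALSE → pop False; jump
LOAD_FAST p → push 0
RETURN_VALUE → return 0.

0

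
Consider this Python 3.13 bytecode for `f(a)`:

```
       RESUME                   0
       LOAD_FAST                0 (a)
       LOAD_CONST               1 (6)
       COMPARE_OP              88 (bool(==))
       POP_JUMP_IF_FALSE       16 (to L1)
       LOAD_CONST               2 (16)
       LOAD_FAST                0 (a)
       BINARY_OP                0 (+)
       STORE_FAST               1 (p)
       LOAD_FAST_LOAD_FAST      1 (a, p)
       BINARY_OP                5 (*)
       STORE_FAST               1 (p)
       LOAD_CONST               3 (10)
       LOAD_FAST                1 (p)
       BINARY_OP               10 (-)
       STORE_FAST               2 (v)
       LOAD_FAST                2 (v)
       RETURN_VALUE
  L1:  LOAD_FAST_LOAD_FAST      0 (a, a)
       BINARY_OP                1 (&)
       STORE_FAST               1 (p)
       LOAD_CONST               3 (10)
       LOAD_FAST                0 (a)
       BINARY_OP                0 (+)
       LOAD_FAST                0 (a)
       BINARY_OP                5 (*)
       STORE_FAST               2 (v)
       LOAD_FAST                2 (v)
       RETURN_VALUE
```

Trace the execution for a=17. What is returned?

LOAD_FAST a → push 17. Stack: [17]
LOAD_CONST → push 6. Stack: [17, 6]
COMPARE_OP bool(==) → 17 vs 6 = False. Stack: [False]
POP_JUMP_IF_FALSE → pop False; jump. Stack: []
LOAD_FAST_LOAD_FAST a,a → push 17,17. Stack: [17, 17]
BINARY_OP & → 17 & 17 = 17. Stack: [17]
STORE_FAST p → p=17. Stack: []
LOAD_CONST → push 10. Stack: [10]
LOAD_FAST a → push 17. Stack: [10, 17]
BINARY_OP + → 10 + 17 = 27. Stack: [27]
LOAD_FAST a → push 17. Stack: [27, 17]
BINARY_OP * → 27 * 17 = 459. Stack: [459]
STORE_FAST v → v=459. Stack: []
LOAD_FAST v → push 459. Stack: [459]
RETURN_VALUE → return 459.

459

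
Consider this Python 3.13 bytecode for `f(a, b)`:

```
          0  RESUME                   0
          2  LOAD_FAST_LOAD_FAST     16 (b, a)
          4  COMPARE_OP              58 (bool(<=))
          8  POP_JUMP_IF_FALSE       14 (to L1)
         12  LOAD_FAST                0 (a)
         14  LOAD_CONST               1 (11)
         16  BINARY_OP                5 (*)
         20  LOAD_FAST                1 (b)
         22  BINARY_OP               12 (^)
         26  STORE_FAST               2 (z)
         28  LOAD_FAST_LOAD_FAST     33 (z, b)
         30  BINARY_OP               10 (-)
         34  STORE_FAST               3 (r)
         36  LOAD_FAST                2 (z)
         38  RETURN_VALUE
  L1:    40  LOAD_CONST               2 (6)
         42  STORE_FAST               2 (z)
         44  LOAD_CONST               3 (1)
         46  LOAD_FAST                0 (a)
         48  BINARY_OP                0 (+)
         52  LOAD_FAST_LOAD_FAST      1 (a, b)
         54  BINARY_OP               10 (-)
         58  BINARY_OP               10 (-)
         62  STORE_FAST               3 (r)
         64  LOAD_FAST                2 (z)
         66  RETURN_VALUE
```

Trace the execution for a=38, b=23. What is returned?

LOAD_FAST_LOAD_FAST b,a → push 23,38. Stack: [23, 38]
COMPARE_OP bool(<=) → 23 vs 38 = True. Stack: [True]
POP_JUMP_IF_FALSE → pop True; no jump. Stack: []
LOAD_FAST a → push 38. Stack: [38]
LOAD_CONST → push 11. Stack: [38, 11]
BINARY_OP * → 38 * 11 = 418. Stack: [418]
LOAD_FAST b → push 23. Stack: [418, 23]
BINARY_OP ^ → 418 ^ 23 = 437. Stack: [437]
STORE_FAST z → z=437. Stack: []
LOAD_FAST_LOAD_FAST z,b → push 437,23. Stack: [437, 23]
BINARY_OP - → 437 - 23 = 414. Stack: [414]
STORE_FAST r → r=414. Stack: []
LOAD_FAST z → push 437. Stack: [437]
RETURN_VALUE → return 437.

437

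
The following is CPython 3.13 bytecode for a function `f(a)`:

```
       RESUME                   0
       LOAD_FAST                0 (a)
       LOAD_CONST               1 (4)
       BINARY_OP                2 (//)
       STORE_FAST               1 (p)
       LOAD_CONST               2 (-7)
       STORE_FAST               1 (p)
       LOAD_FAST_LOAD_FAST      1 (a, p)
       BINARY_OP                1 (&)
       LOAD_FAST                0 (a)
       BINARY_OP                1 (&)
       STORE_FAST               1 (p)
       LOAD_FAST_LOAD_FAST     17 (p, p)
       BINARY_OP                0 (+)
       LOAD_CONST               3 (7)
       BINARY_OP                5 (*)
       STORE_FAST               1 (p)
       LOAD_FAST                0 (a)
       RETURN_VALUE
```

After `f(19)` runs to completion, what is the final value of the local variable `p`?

LOAD_FAST a → push 19. Stack: [19]
LOAD_CONST → push 4. Stack: [19, 4]
BINARY_OP // → 19 // 4 = 4. Stack: [4]
STORE_FAST p → p=4. Stack: []
LOAD_CONST → push -7. Stack: [-7]
STORE_FAST p → p=-7. Stack: []
LOAD_FAST_LOAD_FAST a,p → push 19,-7. Stack: [19, -7]
BINARY_OP & → 19 & -7 = 17. Stack: [17]
LOAD_FAST a → push 19. Stack: [17, 19]
BINARY_OP & → 17 & 19 = 17. Stack: [17]
STORE_FAST p → p=17. Stack: []
LOAD_FAST_LOAD_FAST p,p → push 17,17. Stack: [17, 17]
BINARY_OP + → 17 + 17 = 34. Stack: [34]
LOAD_CONST → push 7. Stack: [34, 7]
BINARY_OP * → 34 * 7 = 238. Stack: [238]
STORE_FAST p → p=238. Stack: []
LOAD_FAST a → push 19. Stack: [19]
RETURN_VALUE → return 19.

238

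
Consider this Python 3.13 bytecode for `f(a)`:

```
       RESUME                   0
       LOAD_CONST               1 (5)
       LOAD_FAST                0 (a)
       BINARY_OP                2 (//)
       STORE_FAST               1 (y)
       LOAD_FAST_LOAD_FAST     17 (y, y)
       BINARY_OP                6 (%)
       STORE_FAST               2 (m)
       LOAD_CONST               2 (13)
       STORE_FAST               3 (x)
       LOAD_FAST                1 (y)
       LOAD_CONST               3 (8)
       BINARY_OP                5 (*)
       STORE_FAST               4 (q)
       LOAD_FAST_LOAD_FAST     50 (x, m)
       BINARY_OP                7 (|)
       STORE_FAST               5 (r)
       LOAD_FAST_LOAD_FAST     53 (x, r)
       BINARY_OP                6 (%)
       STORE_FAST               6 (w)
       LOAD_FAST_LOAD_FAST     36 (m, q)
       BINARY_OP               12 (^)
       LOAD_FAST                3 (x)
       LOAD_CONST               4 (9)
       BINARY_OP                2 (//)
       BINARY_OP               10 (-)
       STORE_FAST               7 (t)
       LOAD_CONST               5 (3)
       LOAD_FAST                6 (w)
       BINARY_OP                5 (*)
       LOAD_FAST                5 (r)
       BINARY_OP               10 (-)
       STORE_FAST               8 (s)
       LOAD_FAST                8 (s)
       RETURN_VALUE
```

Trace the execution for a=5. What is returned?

-13

LOAD_CONST → push 5. Stack: [5]
LOAD_FAST a → push 5. Stack: [5, 5]
BINARY_OP // → 5 // 5 = 1. Stack: [1]
STORE_FAST y → y=1. Stack: []
LOAD_FAST_LOAD_FAST y,y → push 1,1. Stack: [1, 1]
BINARY_OP % → 1 % 1 = 0. Stack: [0]
STORE_FAST m → m=0. Stack: []
LOAD_CONST → push 13. Stack: [13]
STORE_FAST x → x=13. Stack: []
LOAD_FAST y → push 1. Stack: [1]
LOAD_CONST → push 8. Stack: [1, 8]
BINARY_OP * → 1 * 8 = 8. Stack: [8]
STORE_FAST q → q=8. Stack: []
LOAD_FAST_LOAD_FAST x,m → push 13,0. Stack: [13, 0]
BINARY_OP | → 13 | 0 = 13. Stack: [13]
STORE_FAST r → r=13. Stack: []
LOAD_FAST_LOAD_FAST x,r → push 13,13. Stack: [13, 13]
BINARY_OP % → 13 % 13 = 0. Stack: [0]
STORE_FAST w → w=0. Stack: []
LOAD_FAST_LOAD_FAST m,q → push 0,8. Stack: [0, 8]
BINARY_OP ^ → 0 ^ 8 = 8. Stack: [8]
LOAD_FAST x → push 13. Stack: [8, 13]
LOAD_CONST → push 9. Stack: [8, 13, 9]
BINARY_OP // → 13 // 9 = 1. Stack: [8, 1]
BINARY_OP - → 8 - 1 = 7. Stack: [7]
STORE_FAST t → t=7. Stack: []
LOAD_CONST → push 3. Stack: [3]
LOAD_FAST w → push 0. Stack: [3, 0]
BINARY_OP * → 3 * 0 = 0. Stack: [0]
LOAD_FAST r → push 13. Stack: [0, 13]
BINARY_OP - → 0 - 13 = -13. Stack: [-13]
STORE_FAST s → s=-13. Stack: []
LOAD_FAST s → push -13. Stack: [-13]
RETURN_VALUE → return -13.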